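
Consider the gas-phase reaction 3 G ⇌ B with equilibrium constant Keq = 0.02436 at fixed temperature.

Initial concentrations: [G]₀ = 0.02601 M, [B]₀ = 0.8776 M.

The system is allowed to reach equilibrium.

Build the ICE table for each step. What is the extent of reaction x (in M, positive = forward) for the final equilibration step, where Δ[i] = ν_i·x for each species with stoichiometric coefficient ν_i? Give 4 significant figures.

x = -0.671 M

Q₀ = 4.9874e+04 vs Keq = 0.02436 ⇒ Q>K, reverse
Step 1:
                   G          B
  Initial    0.02601     0.8776
  Change       2.013     -0.671
  Equil        2.039     0.2066
  solve Keq expr → x = -0.671; check Q = 0.02436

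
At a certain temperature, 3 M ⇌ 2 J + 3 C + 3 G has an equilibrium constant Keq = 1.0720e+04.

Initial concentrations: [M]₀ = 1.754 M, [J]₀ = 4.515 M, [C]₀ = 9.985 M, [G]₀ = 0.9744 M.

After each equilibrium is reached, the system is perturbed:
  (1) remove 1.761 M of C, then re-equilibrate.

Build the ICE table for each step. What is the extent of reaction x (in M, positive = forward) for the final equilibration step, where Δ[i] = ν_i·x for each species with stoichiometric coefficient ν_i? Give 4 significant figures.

x = 0.03737 M

Q₀ = 3479 vs Keq = 1.0720e+04 ⇒ Q<K, forward
Step 1:
                   M          J          C          G
  Initial      1.754      4.515      9.985     0.9744
  Change     -0.2167     0.1444     0.2167     0.2167
  Equil        1.537      4.659       10.2      1.191
  solve Keq expr → x = 0.07222; check Q = 1.0720e+04
Then remove 1.761 M of C.
Step 2:
                   M          J          C          G
  Initial      1.537      4.659      8.441      1.191
  Change     -0.1121    0.07474     0.1121     0.1121
  Equil        1.425      4.734      8.553      1.303
  solve Keq expr → x = 0.03737; check Q = 1.0720e+04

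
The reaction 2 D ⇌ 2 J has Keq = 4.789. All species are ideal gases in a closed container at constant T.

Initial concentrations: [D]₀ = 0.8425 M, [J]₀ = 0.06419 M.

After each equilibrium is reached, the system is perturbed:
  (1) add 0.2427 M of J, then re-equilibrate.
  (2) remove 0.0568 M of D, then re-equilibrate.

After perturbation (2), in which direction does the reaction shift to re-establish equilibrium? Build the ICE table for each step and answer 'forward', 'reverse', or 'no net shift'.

Direction: reverse

Q₀ = 0.005805 vs Keq = 4.789 ⇒ Q<K, forward
Step 1:
                    D           J
  init         0.8425     0.06419
  Δ           -0.5581      0.5581
  eq           0.2844      0.6223
  solve Keq expr → x = 0.2791; check Q = 4.789
Then add 0.2427 M of J.
Step 2:
                    D           J
  init         0.2844       0.865
  Δ           0.07612    -0.07612
  eq           0.3605      0.7889
  solve Keq expr → x = -0.03806; check Q = 4.789
Then remove 0.0568 M of D.
Step 3:
                    D           J
  init         0.3037      0.7889
  Δ           0.03899    -0.03899
  eq           0.3427      0.7499
  solve Keq expr → x = -0.01949; check Q = 4.789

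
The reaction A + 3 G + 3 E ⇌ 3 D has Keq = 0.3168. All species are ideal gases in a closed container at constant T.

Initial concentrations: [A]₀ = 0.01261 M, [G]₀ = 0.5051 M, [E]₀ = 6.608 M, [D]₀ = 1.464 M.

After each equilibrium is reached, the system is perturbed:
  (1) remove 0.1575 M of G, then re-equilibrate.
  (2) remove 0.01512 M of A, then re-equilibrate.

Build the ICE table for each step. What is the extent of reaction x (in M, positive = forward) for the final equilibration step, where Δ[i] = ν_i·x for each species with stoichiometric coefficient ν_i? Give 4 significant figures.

Q₀ = 6.692 vs Keq = 0.3168 ⇒ Q>K, reverse
Step 1:
                    A           G           E           D
  I           0.01261      0.5051       6.608       1.464
  C            0.0575      0.1725      0.1725     -0.1725
  E           0.07011      0.6776       6.781       1.291
  solve Keq expr → x = -0.0575; check Q = 0.3168
Then remove 0.1575 M of G.
Step 2:
                    A           G           E           D
  I           0.07011      0.5201       6.781       1.291
  C           0.02131     0.06393     0.06393    -0.06393
  E           0.09142       0.584       6.844       1.228
  solve Keq expr → x = -0.02131; check Q = 0.3168
Then remove 0.01512 M of A.
Step 3:
                    A           G           E           D
  I            0.0763       0.584       6.844       1.228
  C          0.004939     0.01482     0.01482    -0.01482
  E           0.08124      0.5988       6.859       1.213
  solve Keq expr → x = -0.004939; check Q = 0.3168

x = -0.004939 M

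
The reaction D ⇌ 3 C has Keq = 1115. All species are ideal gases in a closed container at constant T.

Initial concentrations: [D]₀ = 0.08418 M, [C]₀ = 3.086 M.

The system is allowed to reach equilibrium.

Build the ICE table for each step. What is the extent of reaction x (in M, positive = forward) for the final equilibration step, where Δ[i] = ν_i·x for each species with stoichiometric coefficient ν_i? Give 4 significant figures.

Q₀ = 349.1 vs Keq = 1115 ⇒ Q<K, forward
Step 1:
                    D           C
  Initial     0.08418       3.086
  Change     -0.05349      0.1605
  Equil       0.03069       3.246
  solve Keq expr → x = 0.05349; check Q = 1115

x = 0.05349 M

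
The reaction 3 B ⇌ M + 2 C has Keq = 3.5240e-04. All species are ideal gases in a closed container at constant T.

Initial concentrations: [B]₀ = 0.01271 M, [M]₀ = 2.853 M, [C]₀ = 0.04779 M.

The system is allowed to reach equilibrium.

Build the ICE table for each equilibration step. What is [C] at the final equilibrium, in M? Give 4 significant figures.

Q₀ = 3174 vs Keq = 3.5240e-04 ⇒ Q>K, reverse
Step 1:
                   B          M          C
  Initial    0.01271      2.853    0.04779
  Change     0.07128   -0.02376   -0.04752
  Equil      0.08399      2.829 2.7165e-04
  solve Keq expr → x = -0.02376; check Q = 3.5240e-04

[C]_eq = 2.7165e-04 M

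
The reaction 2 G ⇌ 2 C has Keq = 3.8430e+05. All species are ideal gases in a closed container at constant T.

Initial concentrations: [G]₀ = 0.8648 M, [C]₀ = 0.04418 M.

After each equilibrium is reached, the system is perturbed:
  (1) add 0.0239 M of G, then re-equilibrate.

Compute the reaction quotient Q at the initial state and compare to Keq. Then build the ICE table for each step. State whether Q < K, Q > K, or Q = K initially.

Q₀ = 0.00261; Q < K (proceeds forward)

Q₀ = 0.00261 vs Keq = 3.8430e+05 ⇒ Q<K, forward
Step 1:
                  G         C
  I          0.8648   0.04418
  C         -0.8633    0.8633
  E        0.001464    0.9075
  solve Keq expr → x = 0.4317; check Q = 3.8430e+05
Then add 0.0239 M of G.
Step 2:
                  G         C
  I         0.02536    0.9075
  C        -0.02386   0.02386
  E        0.001502    0.9314
  solve Keq expr → x = 0.01193; check Q = 3.8430e+05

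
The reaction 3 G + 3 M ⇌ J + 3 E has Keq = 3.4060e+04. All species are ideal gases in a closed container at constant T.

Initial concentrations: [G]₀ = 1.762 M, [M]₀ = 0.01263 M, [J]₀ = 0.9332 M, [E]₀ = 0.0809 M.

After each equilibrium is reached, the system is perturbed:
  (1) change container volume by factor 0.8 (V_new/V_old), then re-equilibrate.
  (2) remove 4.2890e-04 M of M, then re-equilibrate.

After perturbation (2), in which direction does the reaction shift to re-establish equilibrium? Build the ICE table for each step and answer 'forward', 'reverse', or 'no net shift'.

Direction: reverse

Q₀ = 44.83 vs Keq = 3.4060e+04 ⇒ Q<K, forward
Step 1:
                  G         M         J         E
  Initial     1.762   0.01263    0.9332    0.0809
  Change   -0.01104  -0.01104  0.003682   0.01104
  Equil       1.751  0.001585    0.9369   0.09194
  solve Keq expr → x = 0.003682; check Q = 3.4060e+04
Then change container volume by factor 0.8 (V_new/V_old).
Step 2:
                  G         M         J         E
  Initial     2.189  0.001981     1.171    0.1149
  Change  -2.6962e-04 -2.6962e-04 8.9874e-05 2.6962e-04
  Equil       2.188  0.001712     1.171    0.1152
  solve Keq expr → x = 8.9874e-05; check Q = 3.4060e+04
Then remove 4.2890e-04 M of M.
Step 3:
                  G         M         J         E
  Initial     2.188  0.001283     1.171    0.1152
  Change  4.2223e-04 4.2223e-04 -1.4074e-04 -4.2223e-04
  Equil       2.189  0.001705     1.171    0.1148
  solve Keq expr → x = -1.4074e-04; check Q = 3.4060e+04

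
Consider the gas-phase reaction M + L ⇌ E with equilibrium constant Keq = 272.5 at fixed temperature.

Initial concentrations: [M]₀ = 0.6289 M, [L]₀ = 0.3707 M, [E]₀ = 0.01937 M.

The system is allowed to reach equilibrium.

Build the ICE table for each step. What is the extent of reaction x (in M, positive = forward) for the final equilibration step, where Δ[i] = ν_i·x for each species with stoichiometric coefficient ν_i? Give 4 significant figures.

Q₀ = 0.08309 vs Keq = 272.5 ⇒ Q<K, forward
Step 1:
                  M         L         E
  Initial    0.6289    0.3707   0.01937
  Change    -0.3653   -0.3653    0.3653
  Equil      0.2636  0.005357    0.3847
  solve Keq expr → x = 0.3653; check Q = 272.5

x = 0.3653 M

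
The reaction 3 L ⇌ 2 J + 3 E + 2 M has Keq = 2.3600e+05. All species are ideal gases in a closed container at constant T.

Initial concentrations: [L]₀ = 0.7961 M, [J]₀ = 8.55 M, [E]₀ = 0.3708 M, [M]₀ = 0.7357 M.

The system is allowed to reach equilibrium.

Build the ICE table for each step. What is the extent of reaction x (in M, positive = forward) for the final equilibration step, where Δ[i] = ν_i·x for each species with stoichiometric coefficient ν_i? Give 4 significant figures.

Q₀ = 3.998 vs Keq = 2.3600e+05 ⇒ Q<K, forward
Step 1:
                  L         J         E         M
  Initial    0.7961      8.55    0.3708    0.7357
  Change    -0.7101    0.4734    0.7101    0.4734
  Equil     0.08604     9.023     1.081     1.209
  solve Keq expr → x = 0.2367; check Q = 2.3600e+05

x = 0.2367 M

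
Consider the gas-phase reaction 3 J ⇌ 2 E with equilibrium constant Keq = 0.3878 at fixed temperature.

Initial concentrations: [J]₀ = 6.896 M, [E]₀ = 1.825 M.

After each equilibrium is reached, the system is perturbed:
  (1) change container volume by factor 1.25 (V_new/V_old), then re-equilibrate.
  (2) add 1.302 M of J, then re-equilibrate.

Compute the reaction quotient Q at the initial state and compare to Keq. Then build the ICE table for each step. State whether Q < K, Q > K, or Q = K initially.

Q₀ = 0.01016 vs Keq = 0.3878 ⇒ Q<K, forward
Step 1:
                   J          E
  Initial      6.896      1.825
  Change      -3.391      2.261
  Equil        3.505      4.086
  solve Keq expr → x = 1.13; check Q = 0.3878
Then change container volume by factor 1.25 (V_new/V_old).
Step 2:
                   J          E
  Initial      2.804      3.269
  Change      0.1532    -0.1022
  Equil        2.957      3.167
  solve Keq expr → x = -0.05108; check Q = 0.3878
Then add 1.302 M of J.
Step 3:
                   J          E
  Initial      4.259      3.167
  Change     -0.9283     0.6189
  Equil        3.331      3.785
  solve Keq expr → x = 0.3094; check Q = 0.3878

Q₀ = 0.01016; Q < K (proceeds forward)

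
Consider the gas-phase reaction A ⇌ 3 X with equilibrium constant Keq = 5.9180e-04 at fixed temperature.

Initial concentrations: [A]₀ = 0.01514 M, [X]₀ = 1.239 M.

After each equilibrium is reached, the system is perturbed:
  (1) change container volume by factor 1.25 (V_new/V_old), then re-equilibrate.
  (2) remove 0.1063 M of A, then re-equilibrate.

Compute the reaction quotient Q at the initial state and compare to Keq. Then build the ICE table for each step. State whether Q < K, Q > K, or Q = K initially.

Q₀ = 125.6; Q > K (proceeds reverse)

Q₀ = 125.6 vs Keq = 5.9180e-04 ⇒ Q>K, reverse
Step 1:
                    A           X
  I           0.01514       1.239
  C            0.3923      -1.177
  E            0.4074     0.06224
  solve Keq expr → x = -0.3923; check Q = 5.9180e-04
Then change container volume by factor 1.25 (V_new/V_old).
Step 2:
                    A           X
  I            0.3259     0.04979
  C         -0.002611    0.007832
  E            0.3233     0.05762
  solve Keq expr → x = 0.002611; check Q = 5.9180e-04
Then remove 0.1063 M of A.
Step 3:
                    A           X
  I             0.217     0.05762
  C           0.00233   -0.006991
  E            0.2193     0.05063
  solve Keq expr → x = -0.00233; check Q = 5.9180e-04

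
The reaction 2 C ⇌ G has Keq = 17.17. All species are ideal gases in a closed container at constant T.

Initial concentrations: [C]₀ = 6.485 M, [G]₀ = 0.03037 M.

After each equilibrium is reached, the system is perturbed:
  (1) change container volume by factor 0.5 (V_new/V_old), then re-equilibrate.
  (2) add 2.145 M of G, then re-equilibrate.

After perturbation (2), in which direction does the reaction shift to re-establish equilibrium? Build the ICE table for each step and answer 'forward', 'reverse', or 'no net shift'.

Direction: reverse

Q₀ = 7.2215e-04 vs Keq = 17.17 ⇒ Q<K, forward
Step 1:
                   C          G
  I            6.485    0.03037
  C           -6.063      3.031
  E           0.4223      3.062
  solve Keq expr → x = 3.031; check Q = 17.17
Then change container volume by factor 0.5 (V_new/V_old).
Step 2:
                   C          G
  I           0.8446      6.123
  C          -0.2415     0.1208
  E           0.6031      6.244
  solve Keq expr → x = 0.1208; check Q = 17.17
Then add 2.145 M of G.
Step 3:
                   C          G
  I           0.6031      8.389
  C          0.09399   -0.04699
  E            0.697      8.342
  solve Keq expr → x = -0.04699; check Q = 17.17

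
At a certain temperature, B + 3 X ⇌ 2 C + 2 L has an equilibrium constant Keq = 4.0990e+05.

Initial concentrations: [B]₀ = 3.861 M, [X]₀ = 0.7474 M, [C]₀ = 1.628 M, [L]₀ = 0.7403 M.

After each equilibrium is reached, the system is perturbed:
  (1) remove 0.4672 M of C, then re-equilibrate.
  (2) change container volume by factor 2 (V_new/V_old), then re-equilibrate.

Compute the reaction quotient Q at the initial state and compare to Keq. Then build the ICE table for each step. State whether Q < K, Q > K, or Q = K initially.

Q₀ = 0.9011 vs Keq = 4.0990e+05 ⇒ Q<K, forward
Step 1:
                   B          X          C          L
  Initial      3.861     0.7474      1.628     0.7403
  Change     -0.2436    -0.7308     0.4872     0.4872
  Equil        3.617    0.01657      2.115      1.228
  solve Keq expr → x = 0.2436; check Q = 4.0990e+05
Then remove 0.4672 M of C.
Step 2:
                   B          X          C          L
  Initial      3.617    0.01657      1.648      1.228
  Change  -8.3866e-04  -0.002516   0.001677   0.001677
  Equil        3.617    0.01405       1.65      1.229
  solve Keq expr → x = 8.3866e-04; check Q = 4.0990e+05
Then change container volume by factor 2 (V_new/V_old).
Step 3:
                   B          X          C          L
  Initial      1.808   0.007025     0.8248     0.6146
  Change           0          0          0          0
  Equil        1.808   0.007025     0.8248     0.6146
  solve Keq expr → x = 0; check Q = 4.0990e+05

Q₀ = 0.9011; Q < K (proceeds forward)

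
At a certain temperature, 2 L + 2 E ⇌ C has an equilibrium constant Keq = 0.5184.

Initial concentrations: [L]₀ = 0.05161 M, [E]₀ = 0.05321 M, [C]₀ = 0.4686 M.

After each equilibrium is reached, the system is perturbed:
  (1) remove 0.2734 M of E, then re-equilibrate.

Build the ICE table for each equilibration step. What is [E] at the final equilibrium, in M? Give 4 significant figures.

Q₀ = 6.2137e+04 vs Keq = 0.5184 ⇒ Q>K, reverse
Step 1:
                   L          E          C
  init       0.05161    0.05321     0.4686
  Δ            0.664      0.664     -0.332
  eq          0.7156     0.7172     0.1366
  solve Keq expr → x = -0.332; check Q = 0.5184
Then remove 0.2734 M of E.
Step 2:
                   L          E          C
  init        0.7156     0.4438     0.1366
  Δ          0.08605    0.08605   -0.04303
  eq          0.8017     0.5299    0.09356
  solve Keq expr → x = -0.04303; check Q = 0.5184

[E]_eq = 0.5299 M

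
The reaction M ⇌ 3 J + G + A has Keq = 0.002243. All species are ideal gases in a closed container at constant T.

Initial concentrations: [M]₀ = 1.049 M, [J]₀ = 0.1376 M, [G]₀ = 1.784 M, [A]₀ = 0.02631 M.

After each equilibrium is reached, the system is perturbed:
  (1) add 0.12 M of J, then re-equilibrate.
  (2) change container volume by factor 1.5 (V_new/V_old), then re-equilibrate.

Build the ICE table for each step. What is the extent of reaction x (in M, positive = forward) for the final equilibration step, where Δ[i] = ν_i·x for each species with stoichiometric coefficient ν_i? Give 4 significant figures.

x = 0.02522 M

Q₀ = 1.1657e-04 vs Keq = 0.002243 ⇒ Q<K, forward
Step 1:
                  M         J         G         A
  init        1.049    0.1376     1.784   0.02631
  Δ        -0.04177    0.1253   0.04177   0.04177
  eq          1.007    0.2629     1.826   0.06808
  solve Keq expr → x = 0.04177; check Q = 0.002243
Then add 0.12 M of J.
Step 2:
                  M         J         G         A
  init        1.007    0.3829     1.826   0.06808
  Δ         0.02459  -0.07378  -0.02459  -0.02459
  eq          1.032    0.3091     1.801   0.04349
  solve Keq expr → x = -0.02459; check Q = 0.002243
Then change container volume by factor 1.5 (V_new/V_old).
Step 3:
                  M         J         G         A
  init       0.6879    0.2061     1.201   0.02899
  Δ        -0.02522   0.07565   0.02522   0.02522
  eq         0.6627    0.2817     1.226   0.05421
  solve Keq expr → x = 0.02522; check Q = 0.002243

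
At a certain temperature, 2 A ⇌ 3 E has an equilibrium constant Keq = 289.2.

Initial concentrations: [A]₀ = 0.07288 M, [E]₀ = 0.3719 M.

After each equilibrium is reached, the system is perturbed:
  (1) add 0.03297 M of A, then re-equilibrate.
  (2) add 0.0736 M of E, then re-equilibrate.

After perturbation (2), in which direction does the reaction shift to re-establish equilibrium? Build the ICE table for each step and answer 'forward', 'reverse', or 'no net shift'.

Q₀ = 9.684 vs Keq = 289.2 ⇒ Q<K, forward
Step 1:
                  A         E
  init      0.07288    0.3719
  Δ        -0.05488   0.08232
  eq          0.018    0.4542
  solve Keq expr → x = 0.02744; check Q = 289.2
Then add 0.03297 M of A.
Step 2:
                  A         E
  init      0.05097    0.4542
  Δ        -0.03021   0.04532
  eq        0.02076    0.4995
  solve Keq expr → x = 0.01511; check Q = 289.2
Then add 0.0736 M of E.
Step 3:
                  A         E
  init      0.02076    0.5731
  Δ        0.004322 -0.006483
  eq        0.02508    0.5667
  solve Keq expr → x = -0.002161; check Q = 289.2

Direction: reverse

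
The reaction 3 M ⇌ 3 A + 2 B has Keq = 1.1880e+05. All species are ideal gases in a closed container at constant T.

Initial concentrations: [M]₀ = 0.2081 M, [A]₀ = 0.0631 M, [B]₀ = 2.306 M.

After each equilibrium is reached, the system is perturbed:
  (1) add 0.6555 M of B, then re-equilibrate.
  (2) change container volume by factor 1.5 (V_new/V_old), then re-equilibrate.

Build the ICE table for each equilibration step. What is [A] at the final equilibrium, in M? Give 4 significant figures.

[A]_eq = 0.175 M

Q₀ = 0.1482 vs Keq = 1.1880e+05 ⇒ Q<K, forward
Step 1:
                   M          A          B
  init        0.2081     0.0631      2.306
  Δ          -0.1985     0.1985     0.1323
  eq        0.009639     0.2616      2.438
  solve Keq expr → x = 0.06615; check Q = 1.1880e+05
Then add 0.6555 M of B.
Step 2:
                   M          A          B
  init      0.009639     0.2616      3.094
  Δ         0.001587  -0.001587  -0.001058
  eq         0.01123       0.26      3.093
  solve Keq expr → x = -5.2901e-04; check Q = 1.1880e+05
Then change container volume by factor 1.5 (V_new/V_old).
Step 3:
                   M          A          B
  init      0.007484     0.1733      2.062
  Δ        -0.001714   0.001714   0.001143
  eq         0.00577      0.175      2.063
  solve Keq expr → x = 5.7134e-04; check Q = 1.1880e+05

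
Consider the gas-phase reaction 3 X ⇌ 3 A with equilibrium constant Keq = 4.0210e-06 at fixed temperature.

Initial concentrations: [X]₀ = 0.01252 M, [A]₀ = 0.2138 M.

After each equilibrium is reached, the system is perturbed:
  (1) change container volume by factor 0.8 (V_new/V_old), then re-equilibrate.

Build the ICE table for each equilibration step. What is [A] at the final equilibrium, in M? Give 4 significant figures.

Q₀ = 4980 vs Keq = 4.0210e-06 ⇒ Q>K, reverse
Step 1:
                    X           A
  I           0.01252      0.2138
  C            0.2103     -0.2103
  E            0.2228    0.003543
  solve Keq expr → x = -0.07009; check Q = 4.0210e-06
Then change container volume by factor 0.8 (V_new/V_old).
Step 2:
                    X           A
  I            0.2785    0.004428
  C                 0           0
  E            0.2785    0.004428
  solve Keq expr → x = 0; check Q = 4.0210e-06

[A]_eq = 0.004428 M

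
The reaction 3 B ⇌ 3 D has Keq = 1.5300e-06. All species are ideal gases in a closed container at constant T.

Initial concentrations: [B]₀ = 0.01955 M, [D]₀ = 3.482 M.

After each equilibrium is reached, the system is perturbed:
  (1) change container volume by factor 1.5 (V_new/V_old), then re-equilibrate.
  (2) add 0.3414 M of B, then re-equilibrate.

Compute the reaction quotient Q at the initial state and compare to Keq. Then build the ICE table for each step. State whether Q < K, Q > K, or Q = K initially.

Q₀ = 5.6500e+06; Q > K (proceeds reverse)

Q₀ = 5.6500e+06 vs Keq = 1.5300e-06 ⇒ Q>K, reverse
Step 1:
                  B         D
  Initial   0.01955     3.482
  Change      3.442    -3.442
  Equil       3.462   0.03989
  solve Keq expr → x = -1.147; check Q = 1.5300e-06
Then change container volume by factor 1.5 (V_new/V_old).
Step 2:
                  B         D
  Initial     2.308   0.02659
  Change          0         0
  Equil       2.308   0.02659
  solve Keq expr → x = 0; check Q = 1.5300e-06
Then add 0.3414 M of B.
Step 3:
                  B         D
  Initial     2.649   0.02659
  Change  -0.003889  0.003889
  Equil       2.645   0.03048
  solve Keq expr → x = 0.001296; check Q = 1.5300e-06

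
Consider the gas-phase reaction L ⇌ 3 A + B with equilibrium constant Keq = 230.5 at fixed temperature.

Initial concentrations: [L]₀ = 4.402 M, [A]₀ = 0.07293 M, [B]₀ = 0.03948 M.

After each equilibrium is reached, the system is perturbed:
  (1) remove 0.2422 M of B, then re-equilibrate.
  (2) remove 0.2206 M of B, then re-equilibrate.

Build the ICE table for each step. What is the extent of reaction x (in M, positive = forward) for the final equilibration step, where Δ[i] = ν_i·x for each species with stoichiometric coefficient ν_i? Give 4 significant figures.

Q₀ = 3.4789e-06 vs Keq = 230.5 ⇒ Q<K, forward
Step 1:
                    L           A           B
  Initial       4.402     0.07293     0.03948
  Change       -2.082       6.245       2.082
  Equil          2.32       6.318       2.121
  solve Keq expr → x = 2.082; check Q = 230.5
Then remove 0.2422 M of B.
Step 2:
                    L           A           B
  Initial        2.32       6.318       1.879
  Change     -0.05119      0.1536     0.05119
  Equil         2.269       6.471        1.93
  solve Keq expr → x = 0.05119; check Q = 230.5
Then remove 0.2206 M of B.
Step 3:
                    L           A           B
  Initial       2.269       6.471       1.709
  Change     -0.05064      0.1519     0.05064
  Equil         2.219       6.623        1.76
  solve Keq expr → x = 0.05064; check Q = 230.5

x = 0.05064 M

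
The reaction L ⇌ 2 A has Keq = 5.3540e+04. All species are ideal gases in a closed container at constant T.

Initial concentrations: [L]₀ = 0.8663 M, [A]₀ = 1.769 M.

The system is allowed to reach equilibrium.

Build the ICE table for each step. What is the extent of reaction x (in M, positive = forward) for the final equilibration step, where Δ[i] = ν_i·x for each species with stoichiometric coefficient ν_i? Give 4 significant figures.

Q₀ = 3.612 vs Keq = 5.3540e+04 ⇒ Q<K, forward
Step 1:
                   L          A
  I           0.8663      1.769
  C          -0.8661      1.732
  E       2.2895e-04      3.501
  solve Keq expr → x = 0.8661; check Q = 5.3540e+04

x = 0.8661 M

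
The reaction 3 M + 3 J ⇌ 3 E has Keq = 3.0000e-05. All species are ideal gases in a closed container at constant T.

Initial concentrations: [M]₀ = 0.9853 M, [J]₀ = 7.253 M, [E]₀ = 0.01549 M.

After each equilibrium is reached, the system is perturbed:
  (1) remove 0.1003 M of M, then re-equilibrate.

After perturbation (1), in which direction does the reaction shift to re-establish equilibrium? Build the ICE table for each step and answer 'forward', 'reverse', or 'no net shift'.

Direction: reverse

Q₀ = 1.0183e-08 vs Keq = 3.0000e-05 ⇒ Q<K, forward
Step 1:
                    M           J           E
  Initial      0.9853       7.253     0.01549
  Change      -0.1651     -0.1651      0.1651
  Equil        0.8202       7.088      0.1806
  solve Keq expr → x = 0.05505; check Q = 3.0000e-05
Then remove 0.1003 M of M.
Step 2:
                    M           J           E
  Initial      0.7199       7.088      0.1806
  Change      0.01777     0.01777    -0.01777
  Equil        0.7376       7.106      0.1629
  solve Keq expr → x = -0.005923; check Q = 3.0000e-05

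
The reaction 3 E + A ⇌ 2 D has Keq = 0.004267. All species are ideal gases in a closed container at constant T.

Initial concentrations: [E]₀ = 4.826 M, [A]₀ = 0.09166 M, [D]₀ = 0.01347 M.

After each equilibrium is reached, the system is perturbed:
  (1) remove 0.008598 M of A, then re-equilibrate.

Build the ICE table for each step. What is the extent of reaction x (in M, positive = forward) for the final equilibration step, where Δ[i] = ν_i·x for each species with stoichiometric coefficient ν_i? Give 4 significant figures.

Q₀ = 1.7611e-05 vs Keq = 0.004267 ⇒ Q<K, forward
Step 1:
                   E          A          D
  Initial      4.826    0.09166    0.01347
  Change     -0.1669   -0.05562     0.1112
  Equil        4.659    0.03604     0.1247
  solve Keq expr → x = 0.05562; check Q = 0.004267
Then remove 0.008598 M of A.
Step 2:
                   E          A          D
  Initial      4.659    0.02744     0.1247
  Change     0.01183   0.003944  -0.007888
  Equil        4.671    0.03138     0.1168
  solve Keq expr → x = -0.003944; check Q = 0.004267

x = -0.003944 M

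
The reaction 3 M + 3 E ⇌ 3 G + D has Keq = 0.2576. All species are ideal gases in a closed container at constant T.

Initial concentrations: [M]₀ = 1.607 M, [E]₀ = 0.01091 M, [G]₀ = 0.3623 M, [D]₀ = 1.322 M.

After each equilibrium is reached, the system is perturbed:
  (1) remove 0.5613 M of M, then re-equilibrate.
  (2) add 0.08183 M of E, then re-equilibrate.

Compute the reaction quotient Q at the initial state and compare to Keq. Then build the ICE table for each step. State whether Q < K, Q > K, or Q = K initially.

Q₀ = 1.1666e+04 vs Keq = 0.2576 ⇒ Q>K, reverse
Step 1:
                   M          E          G          D
  Initial      1.607    0.01091     0.3623      1.322
  Change      0.1715     0.1715    -0.1715   -0.05716
  Equil        1.778     0.1824     0.1908      1.265
  solve Keq expr → x = -0.05716; check Q = 0.2576
Then remove 0.5613 M of M.
Step 2:
                   M          E          G          D
  Initial      1.217     0.1824     0.1908      1.265
  Change     0.03244    0.03244   -0.03244   -0.01081
  Equil         1.25     0.2148     0.1584      1.254
  solve Keq expr → x = -0.01081; check Q = 0.2576
Then add 0.08183 M of E.
Step 3:
                   M          E          G          D
  Initial       1.25     0.2966     0.1584      1.254
  Change    -0.03158   -0.03158    0.03158    0.01053
  Equil        1.218     0.2651       0.19      1.265
  solve Keq expr → x = 0.01053; check Q = 0.2576

Q₀ = 1.1666e+04; Q > K (proceeds reverse)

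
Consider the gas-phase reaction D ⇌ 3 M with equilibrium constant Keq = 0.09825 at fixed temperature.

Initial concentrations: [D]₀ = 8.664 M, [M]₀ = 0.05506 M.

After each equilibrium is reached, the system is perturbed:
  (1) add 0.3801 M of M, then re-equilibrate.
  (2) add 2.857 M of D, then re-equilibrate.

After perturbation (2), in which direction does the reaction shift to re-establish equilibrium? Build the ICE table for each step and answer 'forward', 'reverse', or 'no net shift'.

Direction: forward

Q₀ = 1.9266e-05 vs Keq = 0.09825 ⇒ Q<K, forward
Step 1:
                    D           M
  init          8.664     0.05506
  Δ           -0.2939      0.8818
  eq             8.37      0.9369
  solve Keq expr → x = 0.2939; check Q = 0.09825
Then add 0.3801 M of M.
Step 2:
                    D           M
  init           8.37       1.317
  Δ            0.1252     -0.3755
  eq            8.495      0.9415
  solve Keq expr → x = -0.1252; check Q = 0.09825
Then add 2.857 M of D.
Step 3:
                    D           M
  init          11.35      0.9415
  Δ          -0.03152     0.09457
  eq            11.32       1.036
  solve Keq expr → x = 0.03152; check Q = 0.09825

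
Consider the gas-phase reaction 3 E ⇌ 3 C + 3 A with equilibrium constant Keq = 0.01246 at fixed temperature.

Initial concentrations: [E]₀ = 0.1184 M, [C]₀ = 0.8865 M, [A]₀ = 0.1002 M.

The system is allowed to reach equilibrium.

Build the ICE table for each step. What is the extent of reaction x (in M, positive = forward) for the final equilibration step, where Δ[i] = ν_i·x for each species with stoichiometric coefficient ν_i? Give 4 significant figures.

x = -0.01755 M

Q₀ = 0.4223 vs Keq = 0.01246 ⇒ Q>K, reverse
Step 1:
                  E         C         A
  Initial    0.1184    0.8865    0.1002
  Change    0.05265  -0.05265  -0.05265
  Equil       0.171    0.8339   0.04755
  solve Keq expr → x = -0.01755; check Q = 0.01246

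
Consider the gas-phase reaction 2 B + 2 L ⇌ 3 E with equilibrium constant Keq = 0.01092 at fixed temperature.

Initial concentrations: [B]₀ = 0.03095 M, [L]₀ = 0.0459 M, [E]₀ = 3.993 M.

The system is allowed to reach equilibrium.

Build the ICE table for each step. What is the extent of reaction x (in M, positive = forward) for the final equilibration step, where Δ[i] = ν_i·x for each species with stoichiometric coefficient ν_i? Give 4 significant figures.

Q₀ = 3.1547e+07 vs Keq = 0.01092 ⇒ Q>K, reverse
Step 1:
                    B           L           E
  init        0.03095      0.0459       3.993
  Δ             2.223       2.223      -3.334
  eq            2.254       2.269      0.6585
  solve Keq expr → x = -1.111; check Q = 0.01092

x = -1.111 M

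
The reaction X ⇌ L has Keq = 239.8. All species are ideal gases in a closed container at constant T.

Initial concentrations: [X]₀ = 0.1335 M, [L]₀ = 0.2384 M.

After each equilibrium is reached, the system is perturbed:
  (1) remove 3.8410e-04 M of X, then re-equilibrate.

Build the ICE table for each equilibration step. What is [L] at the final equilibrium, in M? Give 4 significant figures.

[L]_eq = 0.37 M

Q₀ = 1.786 vs Keq = 239.8 ⇒ Q<K, forward
Step 1:
                  X         L
  Initial    0.1335    0.2384
  Change     -0.132     0.132
  Equil    0.001544    0.3704
  solve Keq expr → x = 0.132; check Q = 239.8
Then remove 3.8410e-04 M of X.
Step 2:
                  X         L
  Initial   0.00116    0.3704
  Change  3.8250e-04 -3.8250e-04
  Equil    0.001543      0.37
  solve Keq expr → x = -3.8250e-04; check Q = 239.8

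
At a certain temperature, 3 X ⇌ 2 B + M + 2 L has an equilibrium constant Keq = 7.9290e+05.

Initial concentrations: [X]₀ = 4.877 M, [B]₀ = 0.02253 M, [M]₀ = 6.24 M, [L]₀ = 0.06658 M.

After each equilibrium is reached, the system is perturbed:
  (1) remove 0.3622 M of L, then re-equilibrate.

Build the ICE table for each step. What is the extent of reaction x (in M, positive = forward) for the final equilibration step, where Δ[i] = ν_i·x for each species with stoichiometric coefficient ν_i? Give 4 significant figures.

x = 0.002511 M

Q₀ = 1.2104e-07 vs Keq = 7.9290e+05 ⇒ Q<K, forward
Step 1:
                   X          B          M          L
  init         4.877    0.02253       6.24    0.06658
  Δ           -4.775      3.183      1.592      3.183
  eq          0.1023      3.206      7.832       3.25
  solve Keq expr → x = 1.592; check Q = 7.9290e+05
Then remove 0.3622 M of L.
Step 2:
                   X          B          M          L
  init        0.1023      3.206      7.832      2.887
  Δ        -0.007534   0.005023   0.002511   0.005023
  eq         0.09481      3.211      7.834      2.893
  solve Keq expr → x = 0.002511; check Q = 7.9290e+05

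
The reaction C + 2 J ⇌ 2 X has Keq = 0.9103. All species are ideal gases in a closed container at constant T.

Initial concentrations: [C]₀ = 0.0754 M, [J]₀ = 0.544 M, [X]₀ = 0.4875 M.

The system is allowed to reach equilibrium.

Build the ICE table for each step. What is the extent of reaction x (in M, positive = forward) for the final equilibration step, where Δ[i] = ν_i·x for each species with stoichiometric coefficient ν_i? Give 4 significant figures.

Q₀ = 10.65 vs Keq = 0.9103 ⇒ Q>K, reverse
Step 1:
                   C          J          X
  Initial     0.0754      0.544     0.4875
  Change     0.09731     0.1946    -0.1946
  Equil       0.1727     0.7386     0.2929
  solve Keq expr → x = -0.09731; check Q = 0.9103

x = -0.09731 M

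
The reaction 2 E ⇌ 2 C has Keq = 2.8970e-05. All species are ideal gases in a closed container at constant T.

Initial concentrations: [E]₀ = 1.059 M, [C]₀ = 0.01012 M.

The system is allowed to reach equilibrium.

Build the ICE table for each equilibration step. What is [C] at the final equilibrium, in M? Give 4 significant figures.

[C]_eq = 0.005724 M

Q₀ = 9.1321e-05 vs Keq = 2.8970e-05 ⇒ Q>K, reverse
Step 1:
                    E           C
  I             1.059     0.01012
  C          0.004396   -0.004396
  E             1.063    0.005724
  solve Keq expr → x = -0.002198; check Q = 2.8970e-05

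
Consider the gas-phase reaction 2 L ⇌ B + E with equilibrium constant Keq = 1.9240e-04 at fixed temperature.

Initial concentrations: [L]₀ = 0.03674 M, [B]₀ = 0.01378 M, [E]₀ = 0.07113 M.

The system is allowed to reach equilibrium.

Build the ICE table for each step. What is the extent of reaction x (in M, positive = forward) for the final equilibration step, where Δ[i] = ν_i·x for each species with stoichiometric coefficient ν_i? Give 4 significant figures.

x = -0.01377 M

Q₀ = 0.7261 vs Keq = 1.9240e-04 ⇒ Q>K, reverse
Step 1:
                  L         B         E
  Initial   0.03674   0.01378   0.07113
  Change    0.02753  -0.01377  -0.01377
  Equil     0.06427 1.3855e-05   0.05736
  solve Keq expr → x = -0.01377; check Q = 1.9240e-04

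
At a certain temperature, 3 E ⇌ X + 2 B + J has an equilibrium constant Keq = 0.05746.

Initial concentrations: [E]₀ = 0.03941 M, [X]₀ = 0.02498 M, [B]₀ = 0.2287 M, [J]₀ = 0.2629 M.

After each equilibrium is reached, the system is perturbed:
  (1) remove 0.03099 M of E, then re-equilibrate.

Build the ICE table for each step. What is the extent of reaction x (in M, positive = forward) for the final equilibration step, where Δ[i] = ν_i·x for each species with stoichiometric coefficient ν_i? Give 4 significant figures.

Q₀ = 5.612 vs Keq = 0.05746 ⇒ Q>K, reverse
Step 1:
                    E           X           B           J
  I           0.03941     0.02498      0.2287      0.2629
  C           0.05731     -0.0191    -0.03821     -0.0191
  E           0.09672    0.005877      0.1905      0.2438
  solve Keq expr → x = -0.0191; check Q = 0.05746
Then remove 0.03099 M of E.
Step 2:
                    E           X           B           J
  I           0.06573    0.005877      0.1905      0.2438
  C          0.008897   -0.002966   -0.005931   -0.002966
  E           0.07463    0.002911      0.1846      0.2408
  solve Keq expr → x = -0.002966; check Q = 0.05746

x = -0.002966 M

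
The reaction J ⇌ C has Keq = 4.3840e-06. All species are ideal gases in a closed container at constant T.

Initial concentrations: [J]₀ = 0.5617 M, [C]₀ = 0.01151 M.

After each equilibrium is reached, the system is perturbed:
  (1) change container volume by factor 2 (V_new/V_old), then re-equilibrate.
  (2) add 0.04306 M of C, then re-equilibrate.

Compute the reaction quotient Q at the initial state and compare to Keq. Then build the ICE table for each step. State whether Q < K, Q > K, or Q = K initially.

Q₀ = 0.02049; Q > K (proceeds reverse)

Q₀ = 0.02049 vs Keq = 4.3840e-06 ⇒ Q>K, reverse
Step 1:
                   J          C
  init        0.5617    0.01151
  Δ          0.01151   -0.01151
  eq          0.5732 2.5129e-06
  solve Keq expr → x = -0.01151; check Q = 4.3840e-06
Then change container volume by factor 2 (V_new/V_old).
Step 2:
                   J          C
  init        0.2866 1.2565e-06
  Δ                0          0
  eq          0.2866 1.2565e-06
  solve Keq expr → x = 0; check Q = 4.3840e-06
Then add 0.04306 M of C.
Step 3:
                   J          C
  init        0.2866    0.04306
  Δ          0.04306   -0.04306
  eq          0.3297 1.4452e-06
  solve Keq expr → x = -0.04306; check Q = 4.3840e-06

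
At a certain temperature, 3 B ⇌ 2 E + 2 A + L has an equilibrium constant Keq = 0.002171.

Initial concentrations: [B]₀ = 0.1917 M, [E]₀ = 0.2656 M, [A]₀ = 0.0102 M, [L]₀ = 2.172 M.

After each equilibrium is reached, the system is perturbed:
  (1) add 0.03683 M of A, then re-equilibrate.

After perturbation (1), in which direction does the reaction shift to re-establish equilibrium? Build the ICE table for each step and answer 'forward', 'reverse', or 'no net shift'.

Direction: reverse

Q₀ = 0.002263 vs Keq = 0.002171 ⇒ Q>K, reverse
Step 1:
                   B          E          A          L
  Initial     0.1917     0.2656     0.0102      2.172
  Change  2.7127e-04 -1.8084e-04 -1.8084e-04 -9.0422e-05
  Equil        0.192     0.2654    0.01002      2.172
  solve Keq expr → x = -9.0422e-05; check Q = 0.002171
Then add 0.03683 M of A.
Step 2:
                   B          E          A          L
  Initial      0.192     0.2654    0.04685      2.172
  Change     0.04661   -0.03107   -0.03107   -0.01554
  Equil       0.2386     0.2343    0.01578      2.156
  solve Keq expr → x = -0.01554; check Q = 0.002171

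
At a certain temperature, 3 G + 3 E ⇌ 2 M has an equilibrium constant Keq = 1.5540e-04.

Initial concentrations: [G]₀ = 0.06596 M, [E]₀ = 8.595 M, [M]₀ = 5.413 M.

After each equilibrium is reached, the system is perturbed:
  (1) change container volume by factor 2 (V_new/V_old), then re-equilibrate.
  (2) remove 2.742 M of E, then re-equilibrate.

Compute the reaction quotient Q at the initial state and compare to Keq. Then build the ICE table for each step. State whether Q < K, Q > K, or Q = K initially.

Q₀ = 160.8; Q > K (proceeds reverse)

Q₀ = 160.8 vs Keq = 1.5540e-04 ⇒ Q>K, reverse
Step 1:
                   G          E          M
  Initial    0.06596      8.595      5.413
  Change       3.322      3.322     -2.215
  Equil        3.388      11.92      3.198
  solve Keq expr → x = -1.107; check Q = 1.5540e-04
Then change container volume by factor 2 (V_new/V_old).
Step 2:
                   G          E          M
  Initial      1.694      5.959      1.599
  Change      0.9448     0.9448    -0.6299
  Equil        2.639      6.903     0.9693
  solve Keq expr → x = -0.3149; check Q = 1.5540e-04
Then remove 2.742 M of E.
Step 3:
                   G          E          M
  Initial      2.639      4.161     0.9693
  Change      0.4493     0.4493    -0.2995
  Equil        3.088      4.611     0.6697
  solve Keq expr → x = -0.1498; check Q = 1.5540e-04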